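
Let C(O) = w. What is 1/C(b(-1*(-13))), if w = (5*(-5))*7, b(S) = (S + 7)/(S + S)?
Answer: -1/175 ≈ -0.0057143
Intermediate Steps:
b(S) = (7 + S)/(2*S) (b(S) = (7 + S)/((2*S)) = (7 + S)*(1/(2*S)) = (7 + S)/(2*S))
w = -175 (w = -25*7 = -175)
C(O) = -175
1/C(b(-1*(-13))) = 1/(-175) = -1/175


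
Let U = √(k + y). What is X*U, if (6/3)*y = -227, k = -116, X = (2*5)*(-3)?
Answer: -45*I*√102 ≈ -454.48*I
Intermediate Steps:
X = -30 (X = 10*(-3) = -30)
y = -227/2 (y = (½)*(-227) = -227/2 ≈ -113.50)
U = 3*I*√102/2 (U = √(-116 - 227/2) = √(-459/2) = 3*I*√102/2 ≈ 15.149*I)
X*U = -45*I*√102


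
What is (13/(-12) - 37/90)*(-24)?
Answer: 538/15 ≈ 35.867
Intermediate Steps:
(13/(-12) - 37/90)*(-24) = (13*(-1/12) - 37*1/90)*(-24) = (-13/12 - 37/90)*(-24) = -269/180*(-24) = 538/15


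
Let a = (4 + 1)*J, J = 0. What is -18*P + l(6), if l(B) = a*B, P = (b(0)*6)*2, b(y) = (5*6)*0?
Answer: 0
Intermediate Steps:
b(y) = 0 (b(y) = 30*0 = 0)
a = 0 (a = (4 + 1)*0 = 5*0 = 0)
P = 0 (P = (0*6)*2 = 0*2 = 0)
l(B) = 0 (l(B) = 0*B = 0)
-18*P + l(6) = -18*0 + 0 = 0 + 0 = 0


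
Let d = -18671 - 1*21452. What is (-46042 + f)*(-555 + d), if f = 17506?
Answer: 1160787408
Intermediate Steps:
d = -40123 (d = -18671 - 21452 = -40123)
(-46042 + f)*(-555 + d) = (-46042 + 17506)*(-555 - 40123) = -28536*(-40678) = 1160787408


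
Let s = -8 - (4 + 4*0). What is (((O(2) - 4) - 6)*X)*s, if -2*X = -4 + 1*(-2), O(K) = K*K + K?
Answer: 144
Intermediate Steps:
O(K) = K + K² (O(K) = K² + K = K + K²)
s = -12 (s = -8 - (4 + 0) = -8 - 1*4 = -8 - 4 = -12)
X = 3 (X = -(-4 + 1*(-2))/2 = -(-4 - 2)/2 = -½*(-6) = 3)
(((O(2) - 4) - 6)*X)*s = (((2*(1 + 2) - 4) - 6)*3)*(-12) = (((2*3 - 4) - 6)*3)*(-12) = (((6 - 4) - 6)*3)*(-12) = ((2 - 6)*3)*(-12) = -4*3*(-12) = -12*(-12) = 144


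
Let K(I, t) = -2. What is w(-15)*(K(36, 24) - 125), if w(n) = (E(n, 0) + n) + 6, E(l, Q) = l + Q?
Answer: 3048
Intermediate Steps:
E(l, Q) = Q + l
w(n) = 6 + 2*n (w(n) = ((0 + n) + n) + 6 = (n + n) + 6 = 2*n + 6 = 6 + 2*n)
w(-15)*(K(36, 24) - 125) = (6 + 2*(-15))*(-2 - 125) = (6 - 30)*(-127) = -24*(-127) = 3048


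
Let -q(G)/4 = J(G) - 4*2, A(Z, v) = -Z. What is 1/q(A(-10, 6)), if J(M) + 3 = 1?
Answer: 1/40 ≈ 0.025000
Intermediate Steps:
J(M) = -2 (J(M) = -3 + 1 = -2)
q(G) = 40 (q(G) = -4*(-2 - 4*2) = -4*(-2 - 8) = -4*(-10) = 40)
1/q(A(-10, 6)) = 1/40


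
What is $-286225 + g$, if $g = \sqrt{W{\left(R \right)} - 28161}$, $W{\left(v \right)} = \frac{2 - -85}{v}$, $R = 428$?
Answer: $-286225 + \frac{i \sqrt{1289651847}}{214} \approx -2.8623 \cdot 10^{5} + 167.81 i$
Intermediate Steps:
$W{\left(v \right)} = \frac{87}{v}$ ($W{\left(v \right)} = \frac{2 + 85}{v} = \frac{87}{v}$)
$g = \frac{i \sqrt{1289651847}}{214}$ ($g = \sqrt{\frac{87}{428} - 28161} = \sqrt{- \frac{12052821}{428}} = \frac{i \sqrt{1289651847}}{214} \approx 167.81 i$)
$-286225 + g = -286225 + \frac{i \sqrt{1289651847}}{214}$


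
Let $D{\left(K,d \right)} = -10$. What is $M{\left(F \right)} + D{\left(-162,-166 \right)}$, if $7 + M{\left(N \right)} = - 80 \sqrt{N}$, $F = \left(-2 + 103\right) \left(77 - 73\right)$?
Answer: $-17 - 160 \sqrt{101} \approx -1625.0$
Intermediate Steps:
$F = 404$ ($F = 101 \cdot 4 = 404$)
$M{\left(N \right)} = -7 - 80 \sqrt{N}$
$M{\left(F \right)} + D{\left(-162,-166 \right)} = \left(-7 - 80 \sqrt{404}\right) - 10 = \left(-7 - 80 \cdot 2 \sqrt{101}\right) - 10 = \left(-7 - 160 \sqrt{101}\right) - 10 = -17 - 160 \sqrt{101}$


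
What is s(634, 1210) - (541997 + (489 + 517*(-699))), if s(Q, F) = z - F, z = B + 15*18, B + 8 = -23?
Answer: -182074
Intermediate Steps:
B = -31 (B = -8 - 23 = -31)
z = 239 (z = -31 + 15*18 = -31 + 270 = 239)
s(Q, F) = 239 - F
s(634, 1210) - (541997 + (489 + 517*(-699))) = (239 - 1*1210) - (541997 + (489 + 517*(-699))) = (239 - 1210) - (541997 + (489 - 361383)) = -971 - (541997 - 360894) = -971 - 1*181103 = -971 - 181103 = -182074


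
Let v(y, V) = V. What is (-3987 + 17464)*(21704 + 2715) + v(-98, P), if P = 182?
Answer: 329095045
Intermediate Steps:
(-3987 + 17464)*(21704 + 2715) + v(-98, P) = (-3987 + 17464)*(21704 + 2715) + 182 = 13477*24419 + 182 = 329094863 + 182 = 329095045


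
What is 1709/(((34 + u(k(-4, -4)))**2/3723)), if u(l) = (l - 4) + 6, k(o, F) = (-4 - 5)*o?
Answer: 2120869/1728 ≈ 1227.4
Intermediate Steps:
k(o, F) = -9*o
u(l) = 2 + l (u(l) = (-4 + l) + 6 = 2 + l)
1709/(((34 + u(k(-4, -4)))**2/3723)) = 1709/(((34 + (2 - 9*(-4)))**2/3723)) = 1709/(((34 + (2 + 36))**2*(1/3723))) = 1709/(((34 + 38)**2*(1/3723))) = 1709/((72**2*(1/3723))) = 1709/((5184*(1/3723))) = 1709/(1728/1241) = 1709*(1241/1728) = 2120869/1728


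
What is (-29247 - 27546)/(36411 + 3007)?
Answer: -56793/39418 ≈ -1.4408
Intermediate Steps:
(-29247 - 27546)/(36411 + 3007) = -56793/39418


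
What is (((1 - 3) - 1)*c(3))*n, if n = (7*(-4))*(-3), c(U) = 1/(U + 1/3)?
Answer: -378/5 ≈ -75.600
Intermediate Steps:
c(U) = 1/(⅓ + U) (c(U) = 1/(U + ⅓) = 1/(⅓ + U))
n = 84 (n = -28*(-3) = 84)
(((1 - 3) - 1)*c(3))*n = (((1 - 3) - 1)*(3/(1 + 3*3)))*84 = ((-2 - 1)*(3/(1 + 9)))*84 = -9/10*84 = -378/5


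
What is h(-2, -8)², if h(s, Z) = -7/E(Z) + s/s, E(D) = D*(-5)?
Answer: 1089/1600 ≈ 0.68062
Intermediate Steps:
E(D) = -5*D
h(s, Z) = 1 + 7/(5*Z) (h(s, Z) = -7*(-1/(5*Z)) + s/s = -(-7)/(5*Z) + 1 = 7/(5*Z) + 1 = 1 + 7/(5*Z))
h(-2, -8)² = ((7/5 - 8)/(-8))² = (-⅛*(-33/5))² = (33/40)² = 1089/1600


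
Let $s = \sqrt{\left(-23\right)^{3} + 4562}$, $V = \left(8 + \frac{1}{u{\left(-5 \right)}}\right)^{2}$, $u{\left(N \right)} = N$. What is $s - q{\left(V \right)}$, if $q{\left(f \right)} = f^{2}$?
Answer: $- \frac{2313441}{625} + 39 i \sqrt{5} \approx -3701.5 + 87.207 i$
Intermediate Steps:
$V = \frac{1521}{25}$ ($V = \left(8 + \frac{1}{-5}\right)^{2} = \left(8 - \frac{1}{5}\right)^{2} = \left(\frac{39}{5}\right)^{2} = \frac{1521}{25} \approx 60.84$)
$s = 39 i \sqrt{5}$ ($s = \sqrt{-12167 + 4562} = \sqrt{-7605} = 39 i \sqrt{5} \approx 87.207 i$)
$s - q{\left(V \right)} = 39 i \sqrt{5} - \left(\frac{1521}{25}\right)^{2} = 39 i \sqrt{5} - \frac{2313441}{625} = - \frac{2313441}{625} + 39 i \sqrt{5}$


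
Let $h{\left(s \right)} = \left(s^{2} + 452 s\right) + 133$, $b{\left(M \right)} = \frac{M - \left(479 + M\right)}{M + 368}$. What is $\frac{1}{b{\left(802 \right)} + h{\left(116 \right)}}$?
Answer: $\frac{1170}{77244091} \approx 1.5147 \cdot 10^{-5}$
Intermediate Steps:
$b{\left(M \right)} = - \frac{479}{368 + M}$
$h{\left(s \right)} = 133 + s^{2} + 452 s$
$\frac{1}{b{\left(802 \right)} + h{\left(116 \right)}} = \frac{1}{- \frac{479}{368 + 802} + \left(133 + 116^{2} + 452 \cdot 116\right)} = \frac{1}{- \frac{479}{1170} + \left(133 + 13456 + 52432\right)} = \frac{1}{\left(-479\right) \frac{1}{1170} + 66021} = \frac{1}{- \frac{479}{1170} + 66021} = \frac{1}{\frac{77244091}{1170}} = \frac{1170}{77244091}$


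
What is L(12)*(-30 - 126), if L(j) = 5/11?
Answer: -780/11 ≈ -70.909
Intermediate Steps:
L(j) = 5/11 (L(j) = 5*(1/11) = 5/11)
L(12)*(-30 - 126) = 5*(-30 - 126)/11 = (5/11)*(-156) = -780/11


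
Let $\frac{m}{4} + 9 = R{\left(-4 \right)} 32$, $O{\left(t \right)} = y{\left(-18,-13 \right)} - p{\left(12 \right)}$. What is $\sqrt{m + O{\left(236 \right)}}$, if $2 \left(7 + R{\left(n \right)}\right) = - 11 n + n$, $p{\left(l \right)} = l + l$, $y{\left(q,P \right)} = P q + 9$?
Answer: $\sqrt{1847} \approx 42.977$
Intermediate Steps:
$y{\left(q,P \right)} = 9 + P q$
$p{\left(l \right)} = 2 l$
$R{\left(n \right)} = -7 - 5 n$ ($R{\left(n \right)} = -7 + \frac{- 11 n + n}{2} = -7 + \frac{\left(-10\right) n}{2} = -7 - 5 n$)
$O{\left(t \right)} = 219$ ($O{\left(t \right)} = \left(9 - -234\right) - 2 \cdot 12 = \left(9 + 234\right) - 24 = 243 - 24 = 219$)
$m = 1628$ ($m = -36 + 4 \left(-7 - -20\right) 32 = -36 + 4 \left(-7 + 20\right) 32 = -36 + 4 \cdot 13 \cdot 32 = -36 + 4 \cdot 416 = -36 + 1664 = 1628$)
$\sqrt{m + O{\left(236 \right)}} = \sqrt{1628 + 219} = \sqrt{1847}$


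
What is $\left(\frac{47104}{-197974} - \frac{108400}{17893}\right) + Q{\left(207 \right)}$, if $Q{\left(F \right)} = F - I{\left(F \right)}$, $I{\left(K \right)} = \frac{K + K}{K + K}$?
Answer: $\frac{353710317810}{1771174391} \approx 199.7$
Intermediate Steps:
$I{\left(K \right)} = 1$ ($I{\left(K \right)} = \frac{2 K}{2 K} = 2 K \frac{1}{2 K} = 1$)
$Q{\left(F \right)} = -1 + F$ ($Q{\left(F \right)} = F - 1 = -1 + F$)
$\left(\frac{47104}{-197974} - \frac{108400}{17893}\right) + Q{\left(207 \right)} = \left(\frac{47104}{-197974} - \frac{108400}{17893}\right) + \left(-1 + 207\right) = \left(47104 \left(- \frac{1}{197974}\right) - \frac{108400}{17893}\right) + 206 = \left(- \frac{23552}{98987} - \frac{108400}{17893}\right) + 206 = - \frac{11151606736}{1771174391} + 206 = \frac{353710317810}{1771174391}$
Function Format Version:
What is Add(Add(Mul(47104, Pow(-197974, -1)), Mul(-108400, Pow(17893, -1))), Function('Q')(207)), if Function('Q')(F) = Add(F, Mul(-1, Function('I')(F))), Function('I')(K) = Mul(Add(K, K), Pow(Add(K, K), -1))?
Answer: Rational(353710317810, 1771174391) ≈ 199.70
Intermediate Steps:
Function('I')(K) = 1 (Function('I')(K) = Mul(Mul(2, K), Pow(Mul(2, K), -1)) = Mul(Mul(2, K), Mul(Rational(1, 2), Pow(K, -1))) = 1)
Function('Q')(F) = Add(-1, F) (Function('Q')(F) = Add(F, Mul(-1, 1)) = Add(F, -1) = Add(-1, F))
Add(Add(Mul(47104, Pow(-197974, -1)), Mul(-108400, Pow(17893, -1))), Function('Q')(207)) = Add(Add(Mul(47104, Pow(-197974, -1)), Mul(-108400, Pow(17893, -1))), Add(-1, 207)) = Add(Add(Mul(47104, Rational(-1, 197974)), Mul(-108400, Rational(1, 17893))), 206) = Add(Add(Rational(-23552, 98987), Rational(-108400, 17893)), 206) = Add(Rational(-11151606736, 1771174391), 206) = Rational(353710317810, 1771174391)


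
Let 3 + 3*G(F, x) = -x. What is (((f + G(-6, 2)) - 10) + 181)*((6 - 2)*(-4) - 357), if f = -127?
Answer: -47371/3 ≈ -15790.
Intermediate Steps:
G(F, x) = -1 - x/3 (G(F, x) = -1 + (-x)/3 = -1 - x/3)
(((f + G(-6, 2)) - 10) + 181)*((6 - 2)*(-4) - 357) = (((-127 + (-1 - 1/3*2)) - 10) + 181)*((6 - 2)*(-4) - 357) = (((-127 + (-1 - 2/3)) - 10) + 181)*(4*(-4) - 357) = (((-127 - 5/3) - 10) + 181)*(-16 - 357) = ((-386/3 - 10) + 181)*(-373) = (-416/3 + 181)*(-373) = (127/3)*(-373) = -47371/3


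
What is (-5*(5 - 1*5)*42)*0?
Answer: 0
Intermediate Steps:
(-5*(5 - 1*5)*42)*0 = (-5*(5 - 5)*42)*0 = (-5*0*42)*0 = (0*42)*0 = 0*0 = 0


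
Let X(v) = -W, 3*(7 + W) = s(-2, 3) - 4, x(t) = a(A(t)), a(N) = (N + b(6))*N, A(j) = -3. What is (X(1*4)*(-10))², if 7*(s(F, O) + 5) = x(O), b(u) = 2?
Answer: 476100/49 ≈ 9716.3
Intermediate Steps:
a(N) = N*(2 + N) (a(N) = (N + 2)*N = (2 + N)*N = N*(2 + N))
x(t) = 3 (x(t) = -3*(2 - 3) = -3*(-1) = 3)
s(F, O) = -32/7 (s(F, O) = -5 + (⅐)*3 = -5 + 3/7 = -32/7)
W = -69/7 (W = -7 + (-32/7 - 4)/3 = -7 + (⅓)*(-60/7) = -7 - 20/7 = -69/7 ≈ -9.8571)
X(v) = 69/7 (X(v) = -1*(-69/7) = 69/7)
(X(1*4)*(-10))² = ((69/7)*(-10))² = (-690/7)² = 476100/49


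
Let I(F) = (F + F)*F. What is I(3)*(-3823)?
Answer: -68814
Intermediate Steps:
I(F) = 2*F² (I(F) = (2*F)*F = 2*F²)
I(3)*(-3823) = (2*3²)*(-3823) = (2*9)*(-3823) = 18*(-3823) = -68814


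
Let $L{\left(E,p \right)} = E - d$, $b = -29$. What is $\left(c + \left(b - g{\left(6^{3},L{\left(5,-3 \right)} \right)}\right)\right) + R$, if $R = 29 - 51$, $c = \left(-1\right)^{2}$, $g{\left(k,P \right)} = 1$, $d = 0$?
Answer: $-51$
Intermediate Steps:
$L{\left(E,p \right)} = E$ ($L{\left(E,p \right)} = E - 0 = E + 0 = E$)
$c = 1$
$R = -22$
$\left(c + \left(b - g{\left(6^{3},L{\left(5,-3 \right)} \right)}\right)\right) + R = \left(1 - 30\right) - 22 = -29 - 22 = -51$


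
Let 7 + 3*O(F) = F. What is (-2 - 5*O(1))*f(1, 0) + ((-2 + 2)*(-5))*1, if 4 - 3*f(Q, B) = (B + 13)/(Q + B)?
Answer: -24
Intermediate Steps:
O(F) = -7/3 + F/3
f(Q, B) = 4/3 - (13 + B)/(3*(B + Q)) (f(Q, B) = 4/3 - (B + 13)/(3*(Q + B)) = 4/3 - (13 + B)/(3*(B + Q)))
(-2 - 5*O(1))*f(1, 0) + ((-2 + 2)*(-5))*1 = (-2 - 5*(-7/3 + (1/3)*1))*((-13/3 + 0 + (4/3)*1)/(0 + 1)) + ((-2 + 2)*(-5))*1 = (-2 - 5*(-7/3 + 1/3))*((-13/3 + 0 + 4/3)/1) + (0*(-5))*1 = (-2 - 5*(-2))*(1*(-3)) + 0*1 = (-2 + 10)*(-3) + 0 = 8*(-3) + 0 = -24 + 0 = -24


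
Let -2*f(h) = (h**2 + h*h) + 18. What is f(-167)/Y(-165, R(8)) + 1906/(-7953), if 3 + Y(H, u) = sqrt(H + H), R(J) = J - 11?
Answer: 221657416/898689 + 27898*I*sqrt(330)/339 ≈ 246.65 + 1495.0*I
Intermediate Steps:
R(J) = -11 + J
f(h) = -9 - h**2 (f(h) = -((h**2 + h*h) + 18)/2 = -((h**2 + h**2) + 18)/2 = -(2*h**2 + 18)/2 = -(18 + 2*h**2)/2 = -9 - h**2)
Y(H, u) = -3 + sqrt(2)*sqrt(H) (Y(H, u) = -3 + sqrt(H + H) = -3 + sqrt(2*H) = -3 + sqrt(2)*sqrt(H))
f(-167)/Y(-165, R(8)) + 1906/(-7953) = (-9 - 1*(-167)**2)/(-3 + sqrt(2)*sqrt(-165)) + 1906/(-7953) = (-9 - 1*27889)/(-3 + sqrt(2)*(I*sqrt(165))) + 1906*(-1/7953) = (-9 - 27889)/(-3 + I*sqrt(330)) - 1906/7953 = -27898/(-3 + I*sqrt(330)) - 1906/7953 = -1906/7953 - 27898/(-3 + I*sqrt(330))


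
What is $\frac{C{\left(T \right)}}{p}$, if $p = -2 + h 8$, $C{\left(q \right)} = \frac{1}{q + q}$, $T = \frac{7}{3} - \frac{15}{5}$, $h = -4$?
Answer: $\frac{3}{136} \approx 0.022059$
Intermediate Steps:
$T = - \frac{2}{3}$ ($T = 7 \cdot \frac{1}{3} - 3 = \frac{7}{3} - 3 = - \frac{2}{3} \approx -0.66667$)
$C{\left(q \right)} = \frac{1}{2 q}$
$p = -34$ ($p = -2 - 32 = -34$)
$\frac{C{\left(T \right)}}{p} = \frac{\frac{1}{2} \frac{1}{- \frac{2}{3}}}{-34} = \frac{1}{2} \left(- \frac{3}{2}\right) \left(- \frac{1}{34}\right) = \left(- \frac{3}{4}\right) \left(- \frac{1}{34}\right) = \frac{3}{136}$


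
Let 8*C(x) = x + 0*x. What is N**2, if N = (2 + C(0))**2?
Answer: 16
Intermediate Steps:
C(x) = x/8 (C(x) = (x + 0*x)/8 = (x + 0)/8 = x/8)
N = 4 (N = (2 + (1/8)*0)**2 = (2 + 0)**2 = 2**2 = 4)
N**2 = 4**2 = 16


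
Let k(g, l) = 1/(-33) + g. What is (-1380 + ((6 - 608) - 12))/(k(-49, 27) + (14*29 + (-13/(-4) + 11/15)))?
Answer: -1316040/238229 ≈ -5.5243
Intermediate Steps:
k(g, l) = -1/33 + g
(-1380 + ((6 - 608) - 12))/(k(-49, 27) + (14*29 + (-13/(-4) + 11/15))) = (-1380 + ((6 - 608) - 12))/((-1/33 - 49) + (14*29 + (-13/(-4) + 11/15))) = (-1380 + (-602 - 12))/(-1618/33 + (406 + (-13*(-¼) + 11*(1/15)))) = (-1380 - 614)/(-1618/33 + (406 + (13/4 + 11/15))) = -1994/(-1618/33 + (406 + 239/60)) = -1994/(-1618/33 + 24599/60) = -1994/238229/660 = -1994*660/238229 = -1316040/238229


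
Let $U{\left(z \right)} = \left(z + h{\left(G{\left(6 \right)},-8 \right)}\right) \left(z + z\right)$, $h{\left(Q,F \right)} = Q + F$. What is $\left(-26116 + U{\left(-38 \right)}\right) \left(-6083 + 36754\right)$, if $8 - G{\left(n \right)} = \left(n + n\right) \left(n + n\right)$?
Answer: $-376762564$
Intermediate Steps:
$G{\left(n \right)} = 8 - 4 n^{2}$ ($G{\left(n \right)} = 8 - \left(n + n\right) \left(n + n\right) = 8 - 2 n 2 n = 8 - 4 n^{2}$)
$h{\left(Q,F \right)} = F + Q$
$U{\left(z \right)} = 2 z \left(-144 + z\right)$ ($U{\left(z \right)} = \left(z + \left(-8 + \left(8 - 4 \cdot 6^{2}\right)\right)\right) \left(z + z\right) = \left(z + \left(-8 + \left(8 - 144\right)\right)\right) 2 z = \left(z - 144\right) 2 z = \left(-144 + z\right) 2 z = 2 z \left(-144 + z\right)$)
$\left(-26116 + U{\left(-38 \right)}\right) \left(-6083 + 36754\right) = \left(-26116 + 2 \left(-38\right) \left(-144 - 38\right)\right) \left(-6083 + 36754\right) = \left(-26116 + 2 \left(-38\right) \left(-182\right)\right) 30671 = \left(-26116 + 13832\right) 30671 = \left(-12284\right) 30671 = -376762564$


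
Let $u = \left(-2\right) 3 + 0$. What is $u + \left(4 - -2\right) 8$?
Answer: $42$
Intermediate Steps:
$u = -6$ ($u = -6 + 0 = -6$)
$u + \left(4 - -2\right) 8 = -6 + \left(4 - -2\right) 8 = -6 + \left(4 + 2\right) 8 = -6 + 6 \cdot 8 = -6 + 48 = 42$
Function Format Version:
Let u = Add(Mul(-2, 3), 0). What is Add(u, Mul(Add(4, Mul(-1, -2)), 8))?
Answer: 42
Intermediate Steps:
u = -6 (u = Add(-6, 0) = -6)
Add(u, Mul(Add(4, Mul(-1, -2)), 8)) = Add(-6, Mul(Add(4, Mul(-1, -2)), 8)) = Add(-6, Mul(Add(4, 2), 8)) = Add(-6, Mul(6, 8)) = Add(-6, 48) = 42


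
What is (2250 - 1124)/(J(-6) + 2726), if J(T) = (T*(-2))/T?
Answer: 563/1362 ≈ 0.41336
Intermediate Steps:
J(T) = -2 (J(T) = (-2*T)/T = -2)
(2250 - 1124)/(J(-6) + 2726) = (2250 - 1124)/(-2 + 2726) = 1126/2724 = 1126*(1/2724) = 563/1362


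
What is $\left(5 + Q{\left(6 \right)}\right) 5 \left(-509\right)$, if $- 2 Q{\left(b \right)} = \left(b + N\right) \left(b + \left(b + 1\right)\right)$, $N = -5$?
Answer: $\frac{7635}{2} \approx 3817.5$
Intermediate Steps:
$Q{\left(b \right)} = - \frac{\left(1 + 2 b\right) \left(-5 + b\right)}{2}$ ($Q{\left(b \right)} = - \frac{\left(b - 5\right) \left(b + \left(b + 1\right)\right)}{2} = - \frac{\left(-5 + b\right) \left(b + \left(1 + b\right)\right)}{2} = - \frac{\left(-5 + b\right) \left(1 + 2 b\right)}{2} = - \frac{\left(1 + 2 b\right) \left(-5 + b\right)}{2}$)
$\left(5 + Q{\left(6 \right)}\right) 5 \left(-509\right) = \left(5 + \left(\frac{5}{2} - 6^{2} + \frac{9}{2} \cdot 6\right)\right) 5 \left(-509\right) = \left(5 + \left(\frac{5}{2} - 36 + 27\right)\right) 5 \left(-509\right) = \left(5 - \frac{13}{2}\right) 5 \left(-509\right) = \left(- \frac{3}{2}\right) 5 \left(-509\right) = \left(- \frac{15}{2}\right) \left(-509\right) = \frac{7635}{2}$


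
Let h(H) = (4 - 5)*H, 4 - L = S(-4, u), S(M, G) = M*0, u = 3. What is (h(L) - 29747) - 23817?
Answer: -53568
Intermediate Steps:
S(M, G) = 0
L = 4 (L = 4 - 1*0 = 4 + 0 = 4)
h(H) = -H
(h(L) - 29747) - 23817 = (-1*4 - 29747) - 23817 = (-4 - 29747) - 23817 = -29751 - 23817 = -53568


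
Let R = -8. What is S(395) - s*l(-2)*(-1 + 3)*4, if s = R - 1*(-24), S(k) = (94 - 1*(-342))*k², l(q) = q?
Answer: 68027156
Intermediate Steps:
S(k) = 436*k² (S(k) = (94 + 342)*k² = 436*k²)
s = 16 (s = -8 - 1*(-24) = -8 + 24 = 16)
S(395) - s*l(-2)*(-1 + 3)*4 = 436*395² - 16*(-2)*(-1 + 3)*4 = 436*156025 - (-32)*2*4 = 68026900 - (-32)*8 = 68026900 - 1*(-256) = 68026900 + 256 = 68027156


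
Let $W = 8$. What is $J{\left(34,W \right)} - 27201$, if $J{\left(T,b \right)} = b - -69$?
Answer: $-27124$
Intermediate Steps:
$J{\left(T,b \right)} = 69 + b$ ($J{\left(T,b \right)} = b + 69 = 69 + b$)
$J{\left(34,W \right)} - 27201 = \left(69 + 8\right) - 27201 = 77 - 27201 = -27124$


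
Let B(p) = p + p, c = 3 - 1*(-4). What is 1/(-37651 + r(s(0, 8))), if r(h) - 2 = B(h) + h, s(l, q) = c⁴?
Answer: -1/30446 ≈ -3.2845e-5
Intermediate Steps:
c = 7 (c = 3 + 4 = 7)
B(p) = 2*p
s(l, q) = 2401 (s(l, q) = 7⁴ = 2401)
r(h) = 2 + 3*h (r(h) = 2 + (2*h + h) = 2 + 3*h)
1/(-37651 + r(s(0, 8))) = 1/(-37651 + (2 + 3*2401)) = 1/(-37651 + (2 + 7203)) = 1/(-37651 + 7205) = 1/(-30446) = -1/30446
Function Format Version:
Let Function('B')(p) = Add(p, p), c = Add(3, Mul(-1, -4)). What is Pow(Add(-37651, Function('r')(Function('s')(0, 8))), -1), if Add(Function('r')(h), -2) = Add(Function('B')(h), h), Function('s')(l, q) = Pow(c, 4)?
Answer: Rational(-1, 30446) ≈ -3.2845e-5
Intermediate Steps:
c = 7 (c = Add(3, 4) = 7)
Function('B')(p) = Mul(2, p)
Function('s')(l, q) = 2401 (Function('s')(l, q) = Pow(7, 4) = 2401)
Function('r')(h) = Add(2, Mul(3, h)) (Function('r')(h) = Add(2, Add(Mul(2, h), h)) = Add(2, Mul(3, h)))
Pow(Add(-37651, Function('r')(Function('s')(0, 8))), -1) = Pow(Add(-37651, Add(2, Mul(3, 2401))), -1) = Pow(Add(-37651, Add(2, 7203)), -1) = Pow(Add(-37651, 7205), -1) = Pow(-30446, -1) = Rational(-1, 30446)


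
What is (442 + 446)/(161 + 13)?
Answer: 148/29 ≈ 5.1034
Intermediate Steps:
(442 + 446)/(161 + 13) = 888/174 = 888*(1/174) = 148/29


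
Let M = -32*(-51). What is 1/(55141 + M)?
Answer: 1/56773 ≈ 1.7614e-5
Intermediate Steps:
M = 1632
1/(55141 + M) = 1/(55141 + 1632) = 1/56773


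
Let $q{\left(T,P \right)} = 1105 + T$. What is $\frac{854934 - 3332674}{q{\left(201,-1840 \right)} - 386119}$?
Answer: $\frac{2477740}{384813} \approx 6.4388$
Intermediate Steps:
$\frac{854934 - 3332674}{q{\left(201,-1840 \right)} - 386119} = \frac{854934 - 3332674}{\left(1105 + 201\right) - 386119} = - \frac{2477740}{1306 - 386119} = - \frac{2477740}{-384813} = \left(-2477740\right) \left(- \frac{1}{384813}\right) = \frac{2477740}{384813}$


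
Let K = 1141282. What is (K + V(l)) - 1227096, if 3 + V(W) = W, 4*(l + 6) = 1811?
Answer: -341481/4 ≈ -85370.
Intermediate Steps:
l = 1787/4 (l = -6 + (¼)*1811 = -6 + 1811/4 = 1787/4 ≈ 446.75)
V(W) = -3 + W
(K + V(l)) - 1227096 = (1141282 + (-3 + 1787/4)) - 1227096 = (1141282 + 1775/4) - 1227096 = 4566903/4 - 1227096 = -341481/4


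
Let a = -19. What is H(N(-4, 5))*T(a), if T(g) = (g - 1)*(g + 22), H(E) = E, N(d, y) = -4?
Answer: 240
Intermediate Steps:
T(g) = (-1 + g)*(22 + g)
H(N(-4, 5))*T(a) = -4*(-22 + (-19)² + 21*(-19)) = -4*(-22 + 361 - 399) = -4*(-60) = 240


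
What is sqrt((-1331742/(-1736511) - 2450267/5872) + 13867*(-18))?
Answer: I*sqrt(3684238316315671341405)/121390388 ≈ 500.02*I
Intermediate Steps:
sqrt((-1331742/(-1736511) - 2450267/5872) + 13867*(-18)) = sqrt((-1331742*(-1/1736511) - 2450267*1/5872) - 249606) = sqrt((443914/578837 - 2450267/5872) - 249606) = sqrt(-1415698536471/3398930864 - 249606) = sqrt(-849809235776055/3398930864) = I*sqrt(3684238316315671341405)/121390388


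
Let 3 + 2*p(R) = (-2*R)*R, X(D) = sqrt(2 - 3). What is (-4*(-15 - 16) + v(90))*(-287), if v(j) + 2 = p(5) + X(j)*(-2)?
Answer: -54817/2 + 574*I ≈ -27409.0 + 574.0*I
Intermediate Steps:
X(D) = I (X(D) = sqrt(-1) = I)
p(R) = -3/2 - R**2 (p(R) = -3/2 + ((-2*R)*R)/2 = -3/2 + (-2*R**2)/2 = -3/2 - R**2)
v(j) = -57/2 - 2*I (v(j) = -2 + ((-3/2 - 1*5**2) + I*(-2)) = -2 + ((-3/2 - 1*25) - 2*I) = -2 + ((-3/2 - 25) - 2*I) = -2 + (-53/2 - 2*I) = -57/2 - 2*I)
(-4*(-15 - 16) + v(90))*(-287) = (-4*(-15 - 16) + (-57/2 - 2*I))*(-287) = (-4*(-31) + (-57/2 - 2*I))*(-287) = (124 + (-57/2 - 2*I))*(-287) = (191/2 - 2*I)*(-287) = -54817/2 + 574*I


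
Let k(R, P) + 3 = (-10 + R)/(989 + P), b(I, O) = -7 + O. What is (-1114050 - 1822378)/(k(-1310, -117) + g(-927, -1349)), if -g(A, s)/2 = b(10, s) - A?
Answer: -160035326/46515 ≈ -3440.5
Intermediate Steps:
k(R, P) = -3 + (-10 + R)/(989 + P)
g(A, s) = 14 - 2*s + 2*A (g(A, s) = -2*((-7 + s) - A) = -2*(-7 + s - A) = 14 - 2*s + 2*A)
(-1114050 - 1822378)/(k(-1310, -117) + g(-927, -1349)) = (-1114050 - 1822378)/((-2977 - 1310 - 3*(-117))/(989 - 117) + (14 - 2*(-1349) + 2*(-927))) = -2936428/((-2977 - 1310 + 351)/872 + (14 + 2698 - 1854)) = -2936428/((1/872)*(-3936) + 858) = -2936428/(-492/109 + 858) = -2936428/93030/109 = -2936428*109/93030 = -160035326/46515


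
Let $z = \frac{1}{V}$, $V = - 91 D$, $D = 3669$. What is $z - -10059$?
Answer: $\frac{3358488860}{333879} \approx 10059.0$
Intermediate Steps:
$V = -333879$ ($V = \left(-91\right) 3669 = -333879$)
$z = - \frac{1}{333879}$ ($z = \frac{1}{-333879} = - \frac{1}{333879} \approx -2.9951 \cdot 10^{-6}$)
$z - -10059 = - \frac{1}{333879} - -10059 = - \frac{1}{333879} + \left(11109 - 1050\right) = - \frac{1}{333879} + 10059 = \frac{3358488860}{333879}$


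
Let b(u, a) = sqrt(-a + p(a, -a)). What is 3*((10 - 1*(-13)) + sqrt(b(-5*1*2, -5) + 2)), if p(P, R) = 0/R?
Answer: 69 + 3*sqrt(2 + sqrt(5)) ≈ 75.175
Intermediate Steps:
p(P, R) = 0
b(u, a) = sqrt(-a) (b(u, a) = sqrt(-a + 0) = sqrt(-a))
3*((10 - 1*(-13)) + sqrt(b(-5*1*2, -5) + 2)) = 3*((10 - 1*(-13)) + sqrt(sqrt(-1*(-5)) + 2)) = 3*((10 + 13) + sqrt(sqrt(5) + 2)) = 3*(23 + sqrt(2 + sqrt(5))) = 69 + 3*sqrt(2 + sqrt(5))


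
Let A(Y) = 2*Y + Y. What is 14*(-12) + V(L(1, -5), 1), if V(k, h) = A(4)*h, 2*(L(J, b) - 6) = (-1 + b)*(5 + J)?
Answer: -156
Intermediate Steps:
L(J, b) = 6 + (-1 + b)*(5 + J)/2 (L(J, b) = 6 + ((-1 + b)*(5 + J))/2 = 6 + (-1 + b)*(5 + J)/2)
A(Y) = 3*Y
V(k, h) = 12*h (V(k, h) = (3*4)*h = 12*h)
14*(-12) + V(L(1, -5), 1) = 14*(-12) + 12*1 = -168 + 12 = -156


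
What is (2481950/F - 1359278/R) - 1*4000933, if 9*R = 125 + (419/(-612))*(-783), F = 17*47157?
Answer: -144850108489288315/36037426557 ≈ -4.0194e+6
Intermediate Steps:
F = 801669
R = 44953/612 (R = (125 + (419/(-612))*(-783))/9 = (125 + (419*(-1/612))*(-783))/9 = (125 - 419/612*(-783))/9 = (125 + 36453/68)/9 = (⅑)*(44953/68) = 44953/612 ≈ 73.453)
(2481950/F - 1359278/R) - 1*4000933 = (2481950/801669 - 1359278/44953/612) - 1*4000933 = (2481950*(1/801669) - 1359278*612/44953) - 4000933 = (2481950/801669 - 831878136/44953) - 4000933 = -666779342310634/36037426557 - 4000933 = -144850108489288315/36037426557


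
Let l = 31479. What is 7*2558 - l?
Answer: -13573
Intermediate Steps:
7*2558 - l = 7*2558 - 1*31479 = 17906 - 31479 = -13573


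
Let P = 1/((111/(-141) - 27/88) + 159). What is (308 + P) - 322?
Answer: -9139250/653099 ≈ -13.994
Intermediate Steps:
P = 4136/653099 (P = 1/((111*(-1/141) - 27*1/88) + 159) = 1/((-37/47 - 27/88) + 159) = 1/(-4525/4136 + 159) = 1/(653099/4136) = 4136/653099 ≈ 0.0063329)
(308 + P) - 322 = (308 + 4136/653099) - 322 = 201158628/653099 - 322 = -9139250/653099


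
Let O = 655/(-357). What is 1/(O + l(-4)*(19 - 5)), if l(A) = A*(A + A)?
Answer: 357/159281 ≈ 0.0022413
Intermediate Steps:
O = -655/357 (O = 655*(-1/357) = -655/357 ≈ -1.8347)
l(A) = 2*A**2 (l(A) = A*(2*A) = 2*A**2)
1/(O + l(-4)*(19 - 5)) = 1/(-655/357 + (2*(-4)**2)*(19 - 5)) = 1/(-655/357 + (2*16)*14) = 1/(-655/357 + 32*14) = 1/(-655/357 + 448) = 1/(159281/357) = 357/159281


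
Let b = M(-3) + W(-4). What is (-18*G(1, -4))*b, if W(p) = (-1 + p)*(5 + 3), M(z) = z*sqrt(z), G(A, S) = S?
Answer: -2880 - 216*I*sqrt(3) ≈ -2880.0 - 374.12*I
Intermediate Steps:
M(z) = z**(3/2)
W(p) = -8 + 8*p (W(p) = (-1 + p)*8 = -8 + 8*p)
b = -40 - 3*I*sqrt(3) (b = (-3)**(3/2) + (-8 + 8*(-4)) = -3*I*sqrt(3) + (-8 - 32) = -3*I*sqrt(3) - 40 = -40 - 3*I*sqrt(3) ≈ -40.0 - 5.1962*I)
(-18*G(1, -4))*b = (-18*(-4))*(-40 - 3*I*sqrt(3)) = 72*(-40 - 3*I*sqrt(3)) = -2880 - 216*I*sqrt(3)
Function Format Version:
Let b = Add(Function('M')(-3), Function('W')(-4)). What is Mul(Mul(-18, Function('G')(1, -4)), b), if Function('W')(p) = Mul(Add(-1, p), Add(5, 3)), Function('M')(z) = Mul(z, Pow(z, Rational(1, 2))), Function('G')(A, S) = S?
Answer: Add(-2880, Mul(-216, I, Pow(3, Rational(1, 2)))) ≈ Add(-2880.0, Mul(-374.12, I))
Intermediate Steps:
Function('M')(z) = Pow(z, Rational(3, 2))
Function('W')(p) = Add(-8, Mul(8, p)) (Function('W')(p) = Mul(Add(-1, p), 8) = Add(-8, Mul(8, p)))
b = Add(-40, Mul(-3, I, Pow(3, Rational(1, 2)))) (b = Add(Pow(-3, Rational(3, 2)), Add(-8, Mul(8, -4))) = Add(Mul(-3, I, Pow(3, Rational(1, 2))), Add(-8, -32)) = Add(Mul(-3, I, Pow(3, Rational(1, 2))), -40) = Add(-40, Mul(-3, I, Pow(3, Rational(1, 2)))) ≈ Add(-40.000, Mul(-5.1962, I)))
Mul(Mul(-18, Function('G')(1, -4)), b) = Mul(Mul(-18, -4), Add(-40, Mul(-3, I, Pow(3, Rational(1, 2))))) = Mul(72, Add(-40, Mul(-3, I, Pow(3, Rational(1, 2))))) = Add(-2880, Mul(-216, I, Pow(3, Rational(1, 2))))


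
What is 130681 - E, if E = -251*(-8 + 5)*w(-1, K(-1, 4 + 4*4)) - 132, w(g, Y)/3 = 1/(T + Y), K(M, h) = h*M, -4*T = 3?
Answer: 10866515/83 ≈ 1.3092e+5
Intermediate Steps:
T = -¾ (T = -¼*3 = -¾ ≈ -0.75000)
K(M, h) = M*h
w(g, Y) = 3/(-¾ + Y)
E = -19992/83 (E = -251*(-8 + 5)*12/(-3 + 4*(-(4 + 4*4))) - 132 = -(-753)*12/(-3 + 4*(-(4 + 16))) - 132 = -(-753)*12/(-3 + 4*(-1*20)) - 132 = -(-753)*12/(-3 + 4*(-20)) - 132 = -(-753)*12/(-3 - 80) - 132 = -(-753)*12/(-83) - 132 = -(-753)*12*(-1/83) - 132 = -(-753)*(-12)/83 - 132 = -251*36/83 - 132 = -9036/83 - 132 = -19992/83 ≈ -240.87)
130681 - E = 130681 - 1*(-19992/83) = 130681 + 19992/83 = 10866515/83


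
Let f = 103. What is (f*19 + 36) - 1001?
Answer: 992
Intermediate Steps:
(f*19 + 36) - 1001 = (103*19 + 36) - 1001 = (1957 + 36) - 1001 = 1993 - 1001 = 992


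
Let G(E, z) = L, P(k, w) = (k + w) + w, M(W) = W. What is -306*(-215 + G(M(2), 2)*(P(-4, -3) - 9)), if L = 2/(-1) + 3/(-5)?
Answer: 253368/5 ≈ 50674.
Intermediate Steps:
L = -13/5 (L = 2*(-1) + 3*(-1/5) = -2 - 3/5 = -13/5 ≈ -2.6000)
P(k, w) = k + 2*w
G(E, z) = -13/5
-306*(-215 + G(M(2), 2)*(P(-4, -3) - 9)) = -306*(-215 - 13*((-4 + 2*(-3)) - 9)/5) = -306*(-215 - 13*((-4 - 6) - 9)/5) = -306*(-215 - 13*(-10 - 9)/5) = -306*(-215 - 13/5*(-19)) = -306*(-215 + 247/5) = -306*(-828/5) = 253368/5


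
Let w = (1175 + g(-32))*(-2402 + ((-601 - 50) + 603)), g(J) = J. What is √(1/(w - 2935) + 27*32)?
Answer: √6789663464815115/2803285 ≈ 29.394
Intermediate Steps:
w = -2800350 (w = (1175 - 32)*(-2402 + ((-601 - 50) + 603)) = 1143*(-2402 + (-651 + 603)) = 1143*(-2402 - 48) = 1143*(-2450) = -2800350)
√(1/(w - 2935) + 27*32) = √(1/(-2800350 - 2935) + 27*32) = √(1/(-2803285) + 864) = √(-1/2803285 + 864) = √(2422038239/2803285) = √6789663464815115/2803285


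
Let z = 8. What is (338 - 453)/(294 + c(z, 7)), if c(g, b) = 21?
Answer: -23/63 ≈ -0.36508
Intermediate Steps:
(338 - 453)/(294 + c(z, 7)) = (338 - 453)/(294 + 21) = -115/315 = -115*1/315 = -23/63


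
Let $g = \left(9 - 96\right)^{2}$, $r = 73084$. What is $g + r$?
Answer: $80653$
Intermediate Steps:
$g = 7569$ ($g = \left(-87\right)^{2} = 7569$)
$g + r = 7569 + 73084 = 80653$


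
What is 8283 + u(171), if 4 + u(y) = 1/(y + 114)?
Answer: 2359516/285 ≈ 8279.0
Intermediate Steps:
u(y) = -4 + 1/(114 + y) (u(y) = -4 + 1/(y + 114) = -4 + 1/(114 + y))
8283 + u(171) = 8283 + (-455 - 4*171)/(114 + 171) = 8283 + (-455 - 684)/285 = 8283 + (1/285)*(-1139) = 8283 - 1139/285 = 2359516/285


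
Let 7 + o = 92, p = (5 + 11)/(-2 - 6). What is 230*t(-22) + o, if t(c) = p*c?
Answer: 10205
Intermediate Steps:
p = -2 (p = 16/(-8) = 16*(-1/8) = -2)
t(c) = -2*c
o = 85 (o = -7 + 92 = 85)
230*t(-22) + o = 230*(-2*(-22)) + 85 = 230*44 + 85 = 10120 + 85 = 10205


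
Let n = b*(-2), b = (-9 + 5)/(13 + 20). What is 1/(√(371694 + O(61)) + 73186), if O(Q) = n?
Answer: 1207569/88371011879 - √404775030/176742023758 ≈ 1.3551e-5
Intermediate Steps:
b = -4/33 ≈ -0.12121
n = 8/33 (n = -4/33*(-2) = 8/33 ≈ 0.24242)
O(Q) = 8/33
1/(√(371694 + O(61)) + 73186) = 1/(√(371694 + 8/33) + 73186) = 1/(√(12265910/33) + 73186) = 1/(√404775030/33 + 73186) = 1/(73186 + √404775030/33)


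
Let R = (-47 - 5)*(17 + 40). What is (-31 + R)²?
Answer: 8970025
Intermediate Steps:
R = -2964 (R = -52*57 = -2964)
(-31 + R)² = (-31 - 2964)² = (-2995)² = 8970025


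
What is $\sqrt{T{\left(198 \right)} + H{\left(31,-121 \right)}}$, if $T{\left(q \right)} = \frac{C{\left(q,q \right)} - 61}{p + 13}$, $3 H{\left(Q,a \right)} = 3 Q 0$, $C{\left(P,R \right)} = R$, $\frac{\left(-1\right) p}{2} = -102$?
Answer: $\frac{\sqrt{29729}}{217} \approx 0.79457$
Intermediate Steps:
$p = 204$ ($p = \left(-2\right) \left(-102\right) = 204$)
$H{\left(Q,a \right)} = 0$ ($H{\left(Q,a \right)} = \frac{3 Q 0}{3} = \frac{1}{3} \cdot 0 = 0$)
$T{\left(q \right)} = - \frac{61}{217} + \frac{q}{217}$ ($T{\left(q \right)} = \frac{q - 61}{204 + 13} = \frac{-61 + q}{217} = \left(-61 + q\right) \frac{1}{217} = - \frac{61}{217} + \frac{q}{217}$)
$\sqrt{T{\left(198 \right)} + H{\left(31,-121 \right)}} = \sqrt{\left(- \frac{61}{217} + \frac{1}{217} \cdot 198\right) + 0} = \sqrt{\left(- \frac{61}{217} + \frac{198}{217}\right) + 0} = \sqrt{\frac{137}{217} + 0} = \sqrt{\frac{137}{217}} = \frac{\sqrt{29729}}{217}$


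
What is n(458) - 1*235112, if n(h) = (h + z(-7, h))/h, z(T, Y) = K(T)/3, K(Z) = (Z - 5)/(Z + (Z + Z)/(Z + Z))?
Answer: -161521256/687 ≈ -2.3511e+5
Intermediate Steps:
K(Z) = (-5 + Z)/(1 + Z) (K(Z) = (-5 + Z)/(Z + (2*Z)/((2*Z))) = (-5 + Z)/(Z + (2*Z)*(1/(2*Z))) = (-5 + Z)/(Z + 1) = (-5 + Z)/(1 + Z))
z(T, Y) = (-5 + T)/(3*(1 + T)) (z(T, Y) = ((-5 + T)/(1 + T))/3 = ((-5 + T)/(1 + T))*(⅓) = (-5 + T)/(3*(1 + T)))
n(h) = (⅔ + h)/h (n(h) = (h + (-5 - 7)/(3*(1 - 7)))/h = (h + (⅓)*(-12)/(-6))/h = (h + (⅓)*(-⅙)*(-12))/h = (h + ⅔)/h = (⅔ + h)/h)
n(458) - 1*235112 = (⅔ + 458)/458 - 1*235112 = (1/458)*(1376/3) - 235112 = 688/687 - 235112 = -161521256/687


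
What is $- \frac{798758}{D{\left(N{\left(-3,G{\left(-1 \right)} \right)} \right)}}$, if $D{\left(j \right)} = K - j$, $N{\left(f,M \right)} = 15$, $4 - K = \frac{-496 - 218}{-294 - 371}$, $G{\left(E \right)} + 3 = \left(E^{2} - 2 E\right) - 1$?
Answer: $\frac{75882010}{1147} \approx 66157.0$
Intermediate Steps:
$G{\left(E \right)} = -4 + E^{2} - 2 E$ ($G{\left(E \right)} = -3 - \left(1 - E^{2} + 2 E\right) = -4 + E^{2} - 2 E$)
$K = \frac{278}{95}$ ($K = 4 - \frac{-496 - 218}{-294 - 371} = 4 - - \frac{714}{-665} = 4 - \left(-714\right) \left(- \frac{1}{665}\right) = 4 - \frac{102}{95} = \frac{278}{95} \approx 2.9263$)
$D{\left(j \right)} = \frac{278}{95} - j$
$- \frac{798758}{D{\left(N{\left(-3,G{\left(-1 \right)} \right)} \right)}} = - \frac{798758}{\frac{278}{95} - 15} = - \frac{798758}{- \frac{1147}{95}} = \left(-798758\right) \left(- \frac{95}{1147}\right) = \frac{75882010}{1147}$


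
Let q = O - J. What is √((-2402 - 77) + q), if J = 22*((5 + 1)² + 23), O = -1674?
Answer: I*√5451 ≈ 73.831*I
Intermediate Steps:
J = 1298 (J = 22*(6² + 23) = 22*(36 + 23) = 22*59 = 1298)
q = -2972 (q = -1674 - 1*1298 = -1674 - 1298 = -2972)
√((-2402 - 77) + q) = √((-2402 - 77) - 2972) = √(-2479 - 2972) = √(-5451) = I*√5451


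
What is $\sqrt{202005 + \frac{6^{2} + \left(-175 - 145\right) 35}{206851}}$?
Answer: $\frac{\sqrt{8643253539998441}}{206851} \approx 449.45$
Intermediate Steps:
$\sqrt{202005 + \frac{6^{2} + \left(-175 - 145\right) 35}{206851}} = \sqrt{202005 + \left(36 + \left(-175 - 145\right) 35\right) \frac{1}{206851}} = \sqrt{202005 + \left(36 - 11200\right) \frac{1}{206851}} = \sqrt{202005 - \frac{11164}{206851}} = \sqrt{\frac{41784925091}{206851}} = \frac{\sqrt{8643253539998441}}{206851}$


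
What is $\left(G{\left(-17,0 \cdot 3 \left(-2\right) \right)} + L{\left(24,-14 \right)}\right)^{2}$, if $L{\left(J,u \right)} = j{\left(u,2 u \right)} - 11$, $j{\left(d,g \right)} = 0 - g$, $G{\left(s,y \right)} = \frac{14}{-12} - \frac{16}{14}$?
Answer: $\frac{380689}{1764} \approx 215.81$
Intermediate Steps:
$G{\left(s,y \right)} = - \frac{97}{42}$ ($G{\left(s,y \right)} = 14 \left(- \frac{1}{12}\right) - \frac{8}{7} = - \frac{7}{6} - \frac{8}{7} = - \frac{97}{42}$)
$j{\left(d,g \right)} = - g$
$L{\left(J,u \right)} = -11 - 2 u$ ($L{\left(J,u \right)} = - 2 u - 11 = -11 - 2 u$)
$\left(G{\left(-17,0 \cdot 3 \left(-2\right) \right)} + L{\left(24,-14 \right)}\right)^{2} = \left(- \frac{97}{42} - -17\right)^{2} = \left(- \frac{97}{42} + \left(-11 + 28\right)\right)^{2} = \left(- \frac{97}{42} + 17\right)^{2} = \left(\frac{617}{42}\right)^{2} = \frac{380689}{1764}$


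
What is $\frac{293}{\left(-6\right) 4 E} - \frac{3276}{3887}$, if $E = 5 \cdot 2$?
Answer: $- \frac{148087}{71760} \approx -2.0636$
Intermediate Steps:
$E = 10$
$\frac{293}{\left(-6\right) 4 E} - \frac{3276}{3887} = \frac{293}{\left(-6\right) 4 \cdot 10} - \frac{3276}{3887} = \frac{293}{\left(-24\right) 10} - \frac{252}{299} = \frac{293}{-240} - \frac{252}{299} = 293 \left(- \frac{1}{240}\right) - \frac{252}{299} = - \frac{293}{240} - \frac{252}{299} = - \frac{148087}{71760}$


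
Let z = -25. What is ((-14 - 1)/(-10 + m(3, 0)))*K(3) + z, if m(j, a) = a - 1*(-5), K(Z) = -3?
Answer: -34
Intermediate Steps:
m(j, a) = 5 + a (m(j, a) = a + 5 = 5 + a)
((-14 - 1)/(-10 + m(3, 0)))*K(3) + z = ((-14 - 1)/(-10 + (5 + 0)))*(-3) - 25 = -15/(-10 + 5)*(-3) - 25 = -15/(-5)*(-3) - 25 = -15*(-⅕)*(-3) - 25 = 3*(-3) - 25 = -9 - 25 = -34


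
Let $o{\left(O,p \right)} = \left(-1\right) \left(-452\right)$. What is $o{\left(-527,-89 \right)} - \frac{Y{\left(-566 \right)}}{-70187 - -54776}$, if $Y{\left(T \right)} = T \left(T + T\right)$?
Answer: $\frac{7606484}{15411} \approx 493.58$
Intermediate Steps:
$o{\left(O,p \right)} = 452$
$Y{\left(T \right)} = 2 T^{2}$ ($Y{\left(T \right)} = T 2 T = 2 T^{2}$)
$o{\left(-527,-89 \right)} - \frac{Y{\left(-566 \right)}}{-70187 - -54776} = 452 - \frac{2 \left(-566\right)^{2}}{-70187 - -54776} = 452 - \frac{2 \cdot 320356}{-70187 + 54776} = 452 - \frac{640712}{-15411} = 452 - 640712 \left(- \frac{1}{15411}\right) = 452 - - \frac{640712}{15411} = 452 + \frac{640712}{15411} = \frac{7606484}{15411}$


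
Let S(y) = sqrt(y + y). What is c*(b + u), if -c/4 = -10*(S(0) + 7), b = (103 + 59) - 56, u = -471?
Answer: -102200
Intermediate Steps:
b = 106 (b = 162 - 56 = 106)
S(y) = sqrt(2)*sqrt(y) (S(y) = sqrt(2*y) = sqrt(2)*sqrt(y))
c = 280 (c = -(-40)*(sqrt(2)*sqrt(0) + 7) = -(-40)*(sqrt(2)*0 + 7) = -(-40)*(0 + 7) = -(-40)*7 = -4*(-70) = 280)
c*(b + u) = 280*(106 - 471) = 280*(-365) = -102200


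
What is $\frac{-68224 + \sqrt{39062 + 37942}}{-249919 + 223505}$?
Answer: $\frac{34112}{13207} - \frac{3 \sqrt{2139}}{13207} \approx 2.5724$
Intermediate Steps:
$\frac{-68224 + \sqrt{39062 + 37942}}{-249919 + 223505} = \frac{-68224 + \sqrt{77004}}{-26414} = \left(-68224 + 6 \sqrt{2139}\right) \left(- \frac{1}{26414}\right) = \frac{34112}{13207} - \frac{3 \sqrt{2139}}{13207}$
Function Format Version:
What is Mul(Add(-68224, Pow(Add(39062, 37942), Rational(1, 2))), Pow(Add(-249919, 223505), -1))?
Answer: Add(Rational(34112, 13207), Mul(Rational(-3, 13207), Pow(2139, Rational(1, 2)))) ≈ 2.5724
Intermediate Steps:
Mul(Add(-68224, Pow(Add(39062, 37942), Rational(1, 2))), Pow(Add(-249919, 223505), -1)) = Mul(Add(-68224, Pow(77004, Rational(1, 2))), Pow(-26414, -1)) = Mul(Add(-68224, Mul(6, Pow(2139, Rational(1, 2)))), Rational(-1, 26414)) = Add(Rational(34112, 13207), Mul(Rational(-3, 13207), Pow(2139, Rational(1, 2))))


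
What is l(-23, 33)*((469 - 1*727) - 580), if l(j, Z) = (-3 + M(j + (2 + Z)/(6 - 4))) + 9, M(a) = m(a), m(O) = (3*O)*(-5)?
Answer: -74163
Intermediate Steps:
m(O) = -15*O
M(a) = -15*a
l(j, Z) = -9 - 15*j - 15*Z/2 (l(j, Z) = (-3 - 15*(j + (2 + Z)/(6 - 4))) + 9 = (-3 - 15*(j + (2 + Z)/2)) + 9 = (-3 - 15*(j + (2 + Z)*(½))) + 9 = (-3 - 15*(j + (1 + Z/2))) + 9 = (-3 - 15*(1 + j + Z/2)) + 9 = (-3 + (-15 - 15*j - 15*Z/2)) + 9 = (-18 - 15*j - 15*Z/2) + 9 = -9 - 15*j - 15*Z/2)
l(-23, 33)*((469 - 1*727) - 580) = (-9 - 15*(-23) - 15/2*33)*((469 - 1*727) - 580) = (-9 + 345 - 495/2)*((469 - 727) - 580) = 177*(-258 - 580)/2 = (177/2)*(-838) = -74163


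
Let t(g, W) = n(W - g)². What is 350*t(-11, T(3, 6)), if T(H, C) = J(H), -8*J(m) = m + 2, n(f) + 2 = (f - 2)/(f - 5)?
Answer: 126350/1849 ≈ 68.334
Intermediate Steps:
n(f) = -2 + (-2 + f)/(-5 + f) (n(f) = -2 + (f - 2)/(f - 5) = -2 + (-2 + f)/(-5 + f))
J(m) = -¼ - m/8 (J(m) = -(m + 2)/8 = -(2 + m)/8 = -¼ - m/8)
T(H, C) = -¼ - H/8
t(g, W) = (8 + g - W)²/(-5 + W - g)² (t(g, W) = ((8 - (W - g))/(-5 + (W - g)))² = ((8 + (g - W))/(-5 + W - g))² = ((8 + g - W)/(-5 + W - g))² = (8 + g - W)²/(-5 + W - g)²)
350*t(-11, T(3, 6)) = 350*((8 - 11 - (-¼ - ⅛*3))²/(5 - 11 - (-¼ - ⅛*3))²) = 350*((8 - 11 - (-¼ - 3/8))²/(5 - 11 - (-¼ - 3/8))²) = 350*((8 - 11 - 1*(-5/8))²/(5 - 11 - 1*(-5/8))²) = 350*((8 - 11 + 5/8)²/(5 - 11 + 5/8)²) = 350*((-19/8)²/(-43/8)²) = 350*((64/1849)*(361/64)) = 350*(361/1849) = 126350/1849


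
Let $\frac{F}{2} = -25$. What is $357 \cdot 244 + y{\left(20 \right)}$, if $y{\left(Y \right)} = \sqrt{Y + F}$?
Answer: $87108 + i \sqrt{30} \approx 87108.0 + 5.4772 i$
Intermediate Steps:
$F = -50$ ($F = 2 \left(-25\right) = -50$)
$y{\left(Y \right)} = \sqrt{-50 + Y}$ ($y{\left(Y \right)} = \sqrt{Y - 50} = \sqrt{-50 + Y}$)
$357 \cdot 244 + y{\left(20 \right)} = 357 \cdot 244 + \sqrt{-50 + 20} = 87108 + \sqrt{-30} = 87108 + i \sqrt{30}$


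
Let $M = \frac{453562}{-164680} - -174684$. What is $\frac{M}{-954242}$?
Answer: $- \frac{14383253779}{78572286280} \approx -0.18306$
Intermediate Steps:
$M = \frac{14383253779}{82340}$ ($M = 453562 \left(- \frac{1}{164680}\right) + 174684 = - \frac{226781}{82340} + 174684 = \frac{14383253779}{82340} \approx 1.7468 \cdot 10^{5}$)
$\frac{M}{-954242} = \frac{14383253779}{82340 \left(-954242\right)} = \frac{14383253779}{82340} \left(- \frac{1}{954242}\right) = - \frac{14383253779}{78572286280}$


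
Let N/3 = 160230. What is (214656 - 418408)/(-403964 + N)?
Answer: -101876/38363 ≈ -2.6556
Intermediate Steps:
N = 480690 (N = 3*160230 = 480690)
(214656 - 418408)/(-403964 + N) = (214656 - 418408)/(-403964 + 480690) = -203752/76726 = -203752*1/76726 = -101876/38363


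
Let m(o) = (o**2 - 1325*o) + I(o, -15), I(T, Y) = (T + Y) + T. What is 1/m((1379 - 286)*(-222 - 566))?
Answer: 1/742949607373 ≈ 1.3460e-12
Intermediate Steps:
I(T, Y) = Y + 2*T
m(o) = -15 + o**2 - 1323*o (m(o) = (o**2 - 1325*o) + (-15 + 2*o) = -15 + o**2 - 1323*o)
1/m((1379 - 286)*(-222 - 566)) = 1/(-15 + ((1379 - 286)*(-222 - 566))**2 - 1323*(1379 - 286)*(-222 - 566)) = 1/(-15 + (1093*(-788))**2 - 1446039*(-788)) = 1/(-15 + (-861284)**2 - 1323*(-861284)) = 1/(-15 + 741810128656 + 1139478732) = 1/742949607373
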